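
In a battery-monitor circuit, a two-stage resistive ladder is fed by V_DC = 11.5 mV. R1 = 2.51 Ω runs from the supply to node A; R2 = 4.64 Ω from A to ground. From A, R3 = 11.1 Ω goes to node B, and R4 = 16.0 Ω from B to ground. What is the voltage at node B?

Looking into the second stage from A: R3 + R4 = 27.10 Ω appears in parallel with R2.
Effective lower resistance at A: R2 ‖ 27.10 = 3.962 Ω.
First divider: V_A = V_DC · 3.962/(2.51 + 3.962) = 7.040 mV.
V_B = V_A × 0.5904 = 4.156 mV.

V_B ≈ 4.16 mV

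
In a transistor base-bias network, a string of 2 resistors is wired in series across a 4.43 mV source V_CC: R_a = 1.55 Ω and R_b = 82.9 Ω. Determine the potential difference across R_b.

Series total: ΣR = 1.55 + 82.9 = 84.45 Ω.
By the voltage-divider rule, V = 4.43 × 82.90/84.45 = 4.349 mV.

V ≈ 4.35 mV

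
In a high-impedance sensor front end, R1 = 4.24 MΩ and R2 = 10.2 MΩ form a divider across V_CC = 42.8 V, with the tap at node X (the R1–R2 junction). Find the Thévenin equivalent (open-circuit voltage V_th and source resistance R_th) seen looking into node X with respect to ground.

V_th ≈ 30.2 V, R_th ≈ 3.00 MΩ

With X open, the divider is unloaded: V_th = 42.8 × 10.2/14.44 = 30.23 V.
Looking into X with the source shorted: R_th = R1·R2/(R1+R2) = 4.240 × 10.2/14.44 = 2.995 MΩ.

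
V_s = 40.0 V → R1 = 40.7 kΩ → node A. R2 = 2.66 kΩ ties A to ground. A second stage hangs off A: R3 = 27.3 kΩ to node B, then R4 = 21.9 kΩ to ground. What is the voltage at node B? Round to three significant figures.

V_B ≈ 1.04 V

Looking into the second stage from A: R3 + R4 = 49.20 kΩ appears in parallel with R2.
Effective lower resistance at A: R2 ‖ 49.20 = 2.524 kΩ.
So V_A = 40.0 × 0.05838 = 2.335 V.
Stage 2 is unloaded, so V_B = V_A · R4/(R3+R4) = 2.335 × 21.9/49.20 = 1.040 V.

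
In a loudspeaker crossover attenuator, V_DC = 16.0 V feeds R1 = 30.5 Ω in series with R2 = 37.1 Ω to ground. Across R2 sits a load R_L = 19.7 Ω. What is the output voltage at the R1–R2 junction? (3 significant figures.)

R2 ‖ R_L = (37.1 × 19.7)/(37.1 + 19.7) = 12.87 Ω.
Then V_out = V_DC · R2'/(R1 + R2') = 16.0 × 12.87/43.37 = 4.747 V.

V_out ≈ 4.75 V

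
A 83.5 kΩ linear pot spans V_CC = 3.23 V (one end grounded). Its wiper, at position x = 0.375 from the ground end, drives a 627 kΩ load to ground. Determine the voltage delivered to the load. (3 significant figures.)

Lower segment x·R_p = 31.31 kΩ; upper segment (1−x)·R_p = 52.19 kΩ.
R_L loads the lower segment: effective lower R = 29.82 kΩ.
Then V_out = V_CC · 29.82/(52.19 + 29.82) = 1.175 V.

V_out ≈ 1.17 V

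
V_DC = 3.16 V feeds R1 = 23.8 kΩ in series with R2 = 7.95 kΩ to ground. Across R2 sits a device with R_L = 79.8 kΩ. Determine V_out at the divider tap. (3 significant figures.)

V_out ≈ 0.736 V

R2 ‖ R_L = (7.95 × 79.8)/(7.95 + 79.8) = 7.230 kΩ.
Now apply the divider: V_out = 3.16 × 0.2330 = 0.7363 V.
(Unloaded it would be 0.791 V; the load pulls it down.)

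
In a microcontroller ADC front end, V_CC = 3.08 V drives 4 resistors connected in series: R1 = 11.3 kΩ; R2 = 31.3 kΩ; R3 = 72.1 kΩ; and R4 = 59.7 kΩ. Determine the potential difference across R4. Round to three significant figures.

V ≈ 1.05 V

ΣR = 11.3 + 31.3 + 72.1 + 59.7 = 174.4 kΩ.
By the voltage-divider rule, V = 3.08 × 59.70/174.4 = 1.054 V.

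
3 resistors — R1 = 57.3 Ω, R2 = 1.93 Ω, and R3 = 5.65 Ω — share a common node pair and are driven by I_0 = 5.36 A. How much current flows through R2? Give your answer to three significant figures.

I ≈ 3.90 A

ΣG = 1/57.3 + 1/1.93 + 1/5.65 = 0.7126.
Current divider: I(R2) = I_0 · G_k/ΣG = 5.36 × (0.5181/0.7126) = 5.36 × 0.7271 = 3.897 A.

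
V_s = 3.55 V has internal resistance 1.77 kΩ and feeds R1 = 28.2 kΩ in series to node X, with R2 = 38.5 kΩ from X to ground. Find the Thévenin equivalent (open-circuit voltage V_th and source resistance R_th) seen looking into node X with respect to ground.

V_th ≈ 2.00 V, R_th ≈ 16.9 kΩ

R1' = 1.77 + 28.2 = 29.97 kΩ (source resistance + R1).
V_th is the unloaded tap voltage: V_s · R2/(R1'+R2) = 3.55 × 0.5623 = 1.996 V.
Zeroing V_s shorts the top of R1' to ground, so R_th = R1' ‖ R2 = 16.85 kΩ.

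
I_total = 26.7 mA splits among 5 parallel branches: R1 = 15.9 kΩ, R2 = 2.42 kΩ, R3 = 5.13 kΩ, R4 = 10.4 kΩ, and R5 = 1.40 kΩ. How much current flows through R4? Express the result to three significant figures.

Conductances: ΣG = 1/15.9 + 1/2.42 + 1/5.13 + 1/10.4 + 1/1.40 = 1.481 (1/kΩ).
R4 takes the fraction G_k/ΣG = 0.09615/1.481 = 0.06490, so I = 26.7 × 0.06490 = 1.733 mA.

I ≈ 1.73 mA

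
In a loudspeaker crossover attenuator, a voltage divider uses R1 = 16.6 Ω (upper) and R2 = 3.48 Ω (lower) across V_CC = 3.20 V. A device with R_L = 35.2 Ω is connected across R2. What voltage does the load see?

V_out ≈ 0.513 V

The load sits in parallel with R2, giving an effective lower resistance R2' = R2·R_L/(R2+R_L) = 3.167 Ω.
Voltage divider with the loaded lower leg: V_out = 3.20 × 3.167/(16.6 + 3.167) = 3.20 × 0.1602 = 0.5127 V.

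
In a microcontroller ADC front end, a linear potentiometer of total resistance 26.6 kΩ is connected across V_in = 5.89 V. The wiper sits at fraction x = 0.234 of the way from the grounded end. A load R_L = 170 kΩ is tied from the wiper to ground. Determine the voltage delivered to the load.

The pot divides into 20.38 kΩ above the wiper and 6.224 kΩ below.
R_L loads the lower segment: effective lower R = 6.005 kΩ.
Then V_out = V_in · 6.005/(20.38 + 6.005) = 1.341 V.

V_out ≈ 1.34 V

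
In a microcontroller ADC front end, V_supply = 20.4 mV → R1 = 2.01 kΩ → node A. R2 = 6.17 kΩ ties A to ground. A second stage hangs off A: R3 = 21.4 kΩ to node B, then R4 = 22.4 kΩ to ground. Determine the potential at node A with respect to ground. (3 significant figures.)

Node A sees R2 in parallel with the series input of stage 2, R3 + R4 = 43.80 kΩ.
Effective lower resistance at A: R2 ‖ 43.80 = 5.408 kΩ.
V_A = 20.4 × 5.408/(2.01 + 5.408) = 14.87 mV.

V_A ≈ 14.9 mV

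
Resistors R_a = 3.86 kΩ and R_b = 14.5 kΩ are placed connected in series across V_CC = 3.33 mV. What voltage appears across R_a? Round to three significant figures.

V ≈ 0.700 mV

ΣR = 3.86 + 14.5 = 18.36 kΩ.
Voltage divider: V = V_CC · (3.860 / 18.36) = 3.33 × 0.2102 = 0.7001 mV.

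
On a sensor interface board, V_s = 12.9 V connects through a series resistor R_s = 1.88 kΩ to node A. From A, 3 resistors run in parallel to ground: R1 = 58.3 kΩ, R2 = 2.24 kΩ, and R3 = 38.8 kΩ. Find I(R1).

Parallel bank: R_p = 1/(1/58.3 + 1/2.24 + 1/38.8) = 2.044 kΩ.
V_A by voltage divider: V_A = 12.9 × 2.044/(1.88 + 2.044) = 6.719 V.
Branch current I = V_A/R1 = 6.719/58.3 = 0.1152 mA.

I ≈ 0.115 mA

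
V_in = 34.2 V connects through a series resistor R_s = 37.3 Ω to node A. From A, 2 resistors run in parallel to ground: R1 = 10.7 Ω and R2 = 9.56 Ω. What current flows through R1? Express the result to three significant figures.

Equivalent of the parallel group: R_p = 5.049 Ω.
V_A = 34.2 × 5.049/42.35 = 4.077 V.
I(R1) = V_A / R1 = 4.077/10.7 = 0.3811 A.
(Check via current divider: I_total = 0.8076 A; share G_k/ΣG = 0.4719 → same result.)

I ≈ 0.381 A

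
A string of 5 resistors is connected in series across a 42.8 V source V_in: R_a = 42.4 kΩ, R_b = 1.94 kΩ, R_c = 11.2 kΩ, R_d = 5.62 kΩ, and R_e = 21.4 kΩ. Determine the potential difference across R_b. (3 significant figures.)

Series total: ΣR = 42.4 + 1.94 + 11.2 + 5.62 + 21.4 = 82.56 kΩ.
V = V_in · R/ΣR = 42.8 × 0.02350 = 1.006 V.

V ≈ 1.01 V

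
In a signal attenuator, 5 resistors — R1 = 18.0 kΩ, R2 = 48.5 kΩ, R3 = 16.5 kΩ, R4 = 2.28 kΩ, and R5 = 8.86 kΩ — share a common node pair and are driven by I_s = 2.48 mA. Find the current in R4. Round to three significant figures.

Conductances: ΣG = 1/18.0 + 1/48.5 + 1/16.5 + 1/2.28 + 1/8.86 = 0.6882 (1/kΩ).
By the current-divider rule, I = I_s · G_k/ΣG = 2.48 × 0.6373 = 1.580 mA.

I ≈ 1.58 mA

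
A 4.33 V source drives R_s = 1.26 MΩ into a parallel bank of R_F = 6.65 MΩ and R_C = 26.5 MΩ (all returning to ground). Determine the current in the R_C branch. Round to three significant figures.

Parallel bank: R_p = 1/(1/6.65 + 1/26.5) = 5.316 MΩ.
Node voltage V_A = V_supply · R_p/(R_s + R_p) = 4.33 × 0.8084 = 3.500 V.
Branch current I = V_A/R_C = 3.500/26.5 = 0.1321 µA.

I ≈ 0.132 µA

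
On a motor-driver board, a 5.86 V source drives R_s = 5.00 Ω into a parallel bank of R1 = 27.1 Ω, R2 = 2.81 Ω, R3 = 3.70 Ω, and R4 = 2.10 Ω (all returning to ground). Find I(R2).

Equivalent of the parallel group: R_p = 0.8778 Ω.
Node voltage V_A = V_in · R_p/(R_s + R_p) = 5.86 × 0.1493 = 0.8751 V.
Branch current I = V_A/R2 = 0.8751/2.81 = 0.3114 A.

I ≈ 0.311 A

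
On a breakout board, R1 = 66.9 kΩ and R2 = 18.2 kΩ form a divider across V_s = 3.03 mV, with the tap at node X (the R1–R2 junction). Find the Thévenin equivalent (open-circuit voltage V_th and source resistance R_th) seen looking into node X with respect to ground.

V_th is the unloaded tap voltage: V_s · R2/(R1+R2) = 3.03 × 0.2139 = 0.6480 mV.
Zeroing V_s shorts the top of R1 to ground, so R_th = R1 ‖ R2 = 14.31 kΩ.

V_th ≈ 0.648 mV, R_th ≈ 14.3 kΩ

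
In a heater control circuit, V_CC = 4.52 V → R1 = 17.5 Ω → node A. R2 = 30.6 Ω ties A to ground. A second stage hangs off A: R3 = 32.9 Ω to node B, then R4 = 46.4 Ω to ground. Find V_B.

Looking into the second stage from A: R3 + R4 = 79.30 Ω appears in parallel with R2.
Effective lower resistance at A: R2 ‖ 79.30 = 22.08 Ω.
V_A = 4.52 × 22.08/(17.5 + 22.08) = 2.522 V.
V_B = V_A × 0.5851 = 1.475 V.

V_B ≈ 1.48 V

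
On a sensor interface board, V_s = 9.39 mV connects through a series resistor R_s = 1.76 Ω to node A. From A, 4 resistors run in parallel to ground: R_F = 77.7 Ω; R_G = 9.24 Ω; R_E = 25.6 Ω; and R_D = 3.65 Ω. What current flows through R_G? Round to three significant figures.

I ≈ 0.576 mA

Combine the parallel branches: R_p = (1/77.7 + 1/9.24 + 1/25.6 + 1/3.65)⁻¹ = 2.303 Ω.
V_A = 9.39 × 2.303/4.063 = 5.323 mV.
Branch current I = V_A/R_G = 5.323/9.24 = 0.5761 mA.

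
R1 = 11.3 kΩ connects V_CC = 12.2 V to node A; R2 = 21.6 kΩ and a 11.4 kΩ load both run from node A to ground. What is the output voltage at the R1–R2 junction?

The load sits in parallel with R2, giving an effective lower resistance R2' = R2·R_L/(R2+R_L) = 7.462 kΩ.
Voltage divider with the loaded lower leg: V_out = 12.2 × 7.462/(11.3 + 7.462) = 12.2 × 0.3977 = 4.852 V.

V_out ≈ 4.85 V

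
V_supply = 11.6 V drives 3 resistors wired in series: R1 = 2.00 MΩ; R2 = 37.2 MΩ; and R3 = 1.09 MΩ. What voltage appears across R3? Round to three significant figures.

V ≈ 0.314 V

Total series resistance ΣR = 2.00 + 37.2 + 1.09 = 40.29 MΩ.
V = V_supply · R/ΣR = 11.6 × 0.02705 = 0.3138 V.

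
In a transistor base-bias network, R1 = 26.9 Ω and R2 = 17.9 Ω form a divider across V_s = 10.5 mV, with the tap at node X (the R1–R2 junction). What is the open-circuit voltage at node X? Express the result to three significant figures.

Open-circuit (no load on X): V_th = V_s · R2/(R1 + R2) = 10.5 × 17.9/(26.90 + 17.9) = 4.195 mV.

V_th ≈ 4.20 mV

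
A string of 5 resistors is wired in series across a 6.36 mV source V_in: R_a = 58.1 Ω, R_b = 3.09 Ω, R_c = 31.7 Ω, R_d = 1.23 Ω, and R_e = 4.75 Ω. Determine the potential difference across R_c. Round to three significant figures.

Series total: ΣR = 58.1 + 3.09 + 31.7 + 1.23 + 4.75 = 98.87 Ω.
Voltage divider: V = V_in · (31.70 / 98.87) = 6.36 × 0.3206 = 2.039 mV.

V ≈ 2.04 mV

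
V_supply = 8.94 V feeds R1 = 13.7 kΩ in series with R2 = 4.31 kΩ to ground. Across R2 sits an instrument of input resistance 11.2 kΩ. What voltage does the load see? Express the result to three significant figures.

V_out ≈ 1.65 V

The load sits in parallel with R2, giving an effective lower resistance R2' = R2·R_L/(R2+R_L) = 3.112 kΩ.
Voltage divider with the loaded lower leg: V_out = 8.94 × 3.112/(13.7 + 3.112) = 8.94 × 0.1851 = 1.655 V.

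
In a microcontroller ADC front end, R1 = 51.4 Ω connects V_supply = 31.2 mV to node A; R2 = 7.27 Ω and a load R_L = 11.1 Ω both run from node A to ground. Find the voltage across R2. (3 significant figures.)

V_out ≈ 2.46 mV

First combine the lower leg with the load: R2 ‖ R_L = 4.393 Ω.
Now apply the divider: V_out = 31.2 × 0.07874 = 2.457 mV.
(Unloaded it would be 3.87 mV; the load pulls it down.)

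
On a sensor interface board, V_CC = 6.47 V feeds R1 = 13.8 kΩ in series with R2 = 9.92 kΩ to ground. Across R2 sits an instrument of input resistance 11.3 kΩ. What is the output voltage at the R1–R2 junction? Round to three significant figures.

First combine the lower leg with the load: R2 ‖ R_L = 5.283 kΩ.
Then V_out = V_CC · R2'/(R1 + R2') = 6.47 × 5.283/19.08 = 1.791 V.

V_out ≈ 1.79 V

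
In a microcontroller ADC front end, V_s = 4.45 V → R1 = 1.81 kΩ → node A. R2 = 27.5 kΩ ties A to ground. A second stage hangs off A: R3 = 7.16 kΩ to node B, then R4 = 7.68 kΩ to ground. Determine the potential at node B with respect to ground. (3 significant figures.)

V_B ≈ 1.94 V

The second stage (R3 + R4 = 14.84 kΩ) loads node A in parallel with R2.
R2 ‖ (R3+R4) = 9.639 kΩ.
So V_A = 4.45 × 0.8419 = 3.746 V.
Stage 2 is unloaded, so V_B = V_A · R4/(R3+R4) = 3.746 × 7.68/14.84 = 1.939 V.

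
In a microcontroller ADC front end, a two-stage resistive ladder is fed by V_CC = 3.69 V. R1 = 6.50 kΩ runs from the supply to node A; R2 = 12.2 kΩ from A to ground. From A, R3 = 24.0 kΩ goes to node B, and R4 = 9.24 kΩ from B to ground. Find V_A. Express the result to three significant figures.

Node A sees R2 in parallel with the series input of stage 2, R3 + R4 = 33.24 kΩ.
R2 ‖ (R3+R4) = 8.924 kΩ.
First divider: V_A = V_CC · 8.924/(6.50 + 8.924) = 2.135 V.

V_A ≈ 2.14 V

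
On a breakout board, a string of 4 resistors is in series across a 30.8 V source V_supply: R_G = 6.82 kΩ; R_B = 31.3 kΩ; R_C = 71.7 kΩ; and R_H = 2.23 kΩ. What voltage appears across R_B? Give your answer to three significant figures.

Total series resistance ΣR = 6.82 + 31.3 + 71.7 + 2.23 = 112.0 kΩ.
Voltage divider: V = V_supply · (31.30 / 112.0) = 30.8 × 0.2793 = 8.604 V.

V ≈ 8.60 V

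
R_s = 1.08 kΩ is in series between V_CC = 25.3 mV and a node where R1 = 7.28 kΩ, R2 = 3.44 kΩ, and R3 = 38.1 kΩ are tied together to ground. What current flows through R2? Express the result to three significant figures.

I ≈ 4.93 µA

Equivalent of the parallel group: R_p = 2.201 kΩ.
Node voltage V_A = V_CC · R_p/(R_s + R_p) = 25.3 × 0.6708 = 16.97 mV.
Branch current I = V_A/R2 = 16.97/3.44 = 4.934 µA.
(Equivalently: I_total = 7.711 µA, then current-divider fraction G_k/ΣG = 0.6399.)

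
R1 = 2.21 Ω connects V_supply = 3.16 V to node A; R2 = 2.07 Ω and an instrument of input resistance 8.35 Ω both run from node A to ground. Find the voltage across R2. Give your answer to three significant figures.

V_out ≈ 1.35 V

First combine the lower leg with the load: R2 ‖ R_L = 1.659 Ω.
Now apply the divider: V_out = 3.16 × 0.4288 = 1.355 V.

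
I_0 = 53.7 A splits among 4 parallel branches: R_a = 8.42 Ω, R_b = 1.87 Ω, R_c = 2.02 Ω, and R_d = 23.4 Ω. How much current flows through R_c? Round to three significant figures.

Total conductance ΣG = 1/8.42 + 1/1.87 + 1/2.02 + 1/23.4 = 1.191 (units of 1/Ω).
Current divider: I(R_c) = I_0 · G_k/ΣG = 53.7 × (0.4950/1.191) = 53.7 × 0.4156 = 22.32 A.

I ≈ 22.3 A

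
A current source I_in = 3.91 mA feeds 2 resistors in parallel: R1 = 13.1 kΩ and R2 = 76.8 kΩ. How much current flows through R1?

I ≈ 3.34 mA

With just two branches, the current splits inversely with resistance.
So I = 3.91 × 76.8/89.90 = 3.340 mA.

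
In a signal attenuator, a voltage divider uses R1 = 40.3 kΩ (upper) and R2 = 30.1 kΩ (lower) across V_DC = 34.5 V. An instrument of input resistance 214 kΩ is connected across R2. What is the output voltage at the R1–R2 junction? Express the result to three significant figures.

V_out ≈ 13.7 V

R2 ‖ R_L = (30.1 × 214)/(30.1 + 214) = 26.39 kΩ.
Then V_out = V_DC · R2'/(R1 + R2') = 34.5 × 26.39/66.69 = 13.65 V.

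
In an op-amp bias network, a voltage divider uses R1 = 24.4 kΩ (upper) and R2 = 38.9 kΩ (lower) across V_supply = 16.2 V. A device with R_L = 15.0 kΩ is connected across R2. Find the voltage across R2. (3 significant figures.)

V_out ≈ 4.98 V

First combine the lower leg with the load: R2 ‖ R_L = 10.83 kΩ.
Then V_out = V_supply · R2'/(R1 + R2') = 16.2 × 10.83/35.23 = 4.979 V.
(Unloaded it would be 9.96 V; the load pulls it down.)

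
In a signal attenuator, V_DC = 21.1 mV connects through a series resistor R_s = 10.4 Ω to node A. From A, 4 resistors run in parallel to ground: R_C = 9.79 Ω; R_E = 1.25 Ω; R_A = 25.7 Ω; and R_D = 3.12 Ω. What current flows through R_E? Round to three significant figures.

I ≈ 1.20 mA

Equivalent of the parallel group: R_p = 0.7927 Ω.
V_A = 21.1 × 0.7927/11.19 = 1.494 mV.
Branch current I = V_A/R_E = 1.494/1.25 = 1.195 mA.
(Check via current divider: I_total = 1.885 mA; share G_k/ΣG = 0.6341 → same result.)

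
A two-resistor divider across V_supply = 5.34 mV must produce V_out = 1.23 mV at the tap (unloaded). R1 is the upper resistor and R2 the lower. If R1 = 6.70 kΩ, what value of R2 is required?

R2 ≈ 2.01 kΩ

V_out/V_supply = R2/(R1+R2) = 0.2303.
So R2 = R1 · V_out/(V_supply − V_out) = 6.70 × 1.23/(5.34 − 1.23) = 6.70 × 0.2993 = 2.005 kΩ.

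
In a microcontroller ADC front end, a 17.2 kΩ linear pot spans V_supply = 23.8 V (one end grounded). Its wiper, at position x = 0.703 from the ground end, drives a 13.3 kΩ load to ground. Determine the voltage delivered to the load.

V_out ≈ 13.2 V

Lower segment x·R_p = 12.09 kΩ; upper segment (1−x)·R_p = 5.108 kΩ.
Lower segment in parallel with the load: 12.09 ‖ 13.3 = 6.334 kΩ.
Then V_out = V_supply · 6.334/(5.108 + 6.334) = 13.17 V.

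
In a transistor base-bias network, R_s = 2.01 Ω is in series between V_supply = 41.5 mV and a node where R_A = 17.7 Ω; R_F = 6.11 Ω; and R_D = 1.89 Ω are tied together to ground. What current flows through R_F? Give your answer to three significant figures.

I ≈ 2.71 mA

Parallel bank: R_p = 1/(1/17.7 + 1/6.11 + 1/1.89) = 1.335 Ω.
V_A = 41.5 × 1.335/3.345 = 16.56 mV.
I(R_F) = V_A / R_F = 16.56/6.11 = 2.710 mA.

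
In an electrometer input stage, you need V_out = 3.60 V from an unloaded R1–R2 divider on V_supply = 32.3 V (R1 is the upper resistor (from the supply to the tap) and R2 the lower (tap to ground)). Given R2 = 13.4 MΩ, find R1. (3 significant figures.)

R1 ≈ 107 MΩ

The divider ratio is R2/(R1+R2) = 3.60/32.3 = 0.1115.
R1 = R2·(1/k − 1) = 13.4 × 7.972 = 106.8 MΩ.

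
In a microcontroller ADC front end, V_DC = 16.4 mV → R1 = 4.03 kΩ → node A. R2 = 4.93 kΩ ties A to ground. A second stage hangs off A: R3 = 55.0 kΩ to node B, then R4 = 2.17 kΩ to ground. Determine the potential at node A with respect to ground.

Looking into the second stage from A: R3 + R4 = 57.17 kΩ appears in parallel with R2.
Effective lower resistance at A: R2 ‖ 57.17 = 4.539 kΩ.
V_A = 16.4 × 4.539/(4.03 + 4.539) = 8.687 mV.

V_A ≈ 8.69 mV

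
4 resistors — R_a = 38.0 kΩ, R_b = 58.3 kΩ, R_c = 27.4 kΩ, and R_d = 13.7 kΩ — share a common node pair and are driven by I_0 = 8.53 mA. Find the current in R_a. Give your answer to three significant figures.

Total conductance ΣG = 1/38.0 + 1/58.3 + 1/27.4 + 1/13.7 = 0.1530 (units of 1/kΩ).
By the current-divider rule, I = I_0 · G_k/ΣG = 8.53 × 0.1720 = 1.468 mA.

I ≈ 1.47 mA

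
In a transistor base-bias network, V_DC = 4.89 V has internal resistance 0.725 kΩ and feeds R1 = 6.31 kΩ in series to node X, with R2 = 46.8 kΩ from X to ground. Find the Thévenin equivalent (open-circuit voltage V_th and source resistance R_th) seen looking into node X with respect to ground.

V_th ≈ 4.25 V, R_th ≈ 6.12 kΩ

R1' = 0.725 + 6.31 = 7.035 kΩ (source resistance + R1).
With X open, the divider is unloaded: V_th = 4.89 × 46.8/53.83 = 4.251 V.
Zeroing V_DC shorts the top of R1' to ground, so R_th = R1' ‖ R2 = 6.116 kΩ.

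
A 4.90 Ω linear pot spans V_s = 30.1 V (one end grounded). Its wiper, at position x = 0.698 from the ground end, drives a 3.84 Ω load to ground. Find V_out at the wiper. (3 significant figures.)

The pot divides into 1.480 Ω above the wiper and 3.420 Ω below.
R_L loads the lower segment: effective lower R = 1.809 Ω.
Loaded-divider output: V_out = 30.1 × 0.5500 = 16.56 V.

V_out ≈ 16.6 V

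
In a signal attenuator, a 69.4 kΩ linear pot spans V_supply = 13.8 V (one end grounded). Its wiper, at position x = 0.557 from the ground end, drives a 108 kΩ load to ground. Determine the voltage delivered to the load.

V_out ≈ 6.63 V

The pot divides into 30.74 kΩ above the wiper and 38.66 kΩ below.
R_L loads the lower segment: effective lower R = 28.47 kΩ.
Loaded-divider output: V_out = 13.8 × 0.4808 = 6.635 V.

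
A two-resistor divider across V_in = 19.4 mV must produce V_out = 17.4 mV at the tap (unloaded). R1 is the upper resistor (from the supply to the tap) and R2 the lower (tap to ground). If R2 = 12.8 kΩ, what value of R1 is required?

R1 ≈ 1.47 kΩ

The divider ratio is R2/(R1+R2) = 17.4/19.4 = 0.8969.
Rearranging, R1 = R2·(1−k)/k = 12.8 × 0.1149 = 1.471 kΩ.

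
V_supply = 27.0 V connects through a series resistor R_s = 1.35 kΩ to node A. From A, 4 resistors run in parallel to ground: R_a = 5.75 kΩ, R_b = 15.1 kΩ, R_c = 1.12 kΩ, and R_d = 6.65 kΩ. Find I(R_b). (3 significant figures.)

Equivalent of the parallel group: R_p = 0.7792 kΩ.
V_A by voltage divider: V_A = 27.0 × 0.7792/(1.35 + 0.7792) = 9.881 V.
I(R_b) = V_A / R_b = 9.881/15.1 = 0.6544 mA.

I ≈ 0.654 mA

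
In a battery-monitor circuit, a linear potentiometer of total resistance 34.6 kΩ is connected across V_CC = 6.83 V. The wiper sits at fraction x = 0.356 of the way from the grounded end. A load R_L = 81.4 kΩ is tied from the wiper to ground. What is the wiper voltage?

V_out ≈ 2.22 V

The pot divides into 22.28 kΩ above the wiper and 12.32 kΩ below.
R_L loads the lower segment: effective lower R = 10.70 kΩ.
Loaded-divider output: V_out = 6.83 × 0.3244 = 2.216 V.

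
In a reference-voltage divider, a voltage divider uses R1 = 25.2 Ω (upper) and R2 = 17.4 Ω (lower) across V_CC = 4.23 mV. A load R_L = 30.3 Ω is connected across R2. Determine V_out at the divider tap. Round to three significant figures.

The load sits in parallel with R2, giving an effective lower resistance R2' = R2·R_L/(R2+R_L) = 11.05 Ω.
Voltage divider with the loaded lower leg: V_out = 4.23 × 11.05/(25.2 + 11.05) = 4.23 × 0.3049 = 1.290 mV.

V_out ≈ 1.29 mV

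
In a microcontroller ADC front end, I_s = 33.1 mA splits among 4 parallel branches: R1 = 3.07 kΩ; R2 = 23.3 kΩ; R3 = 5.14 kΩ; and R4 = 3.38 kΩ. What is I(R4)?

I ≈ 11.4 mA

Conductances: ΣG = 1/3.07 + 1/23.3 + 1/5.14 + 1/3.38 = 0.8591 (1/kΩ).
Current divider: I(R4) = I_s · G_k/ΣG = 33.1 × (0.2959/0.8591) = 33.1 × 0.3444 = 11.40 mA.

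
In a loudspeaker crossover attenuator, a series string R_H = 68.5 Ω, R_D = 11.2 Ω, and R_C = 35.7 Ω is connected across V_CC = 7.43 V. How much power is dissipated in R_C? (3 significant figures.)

P ≈ 0.148 W

Series current I = V_CC/ΣR = 7.43/115.4 = 0.06438 A.
V(R_C) = I·R = 2.299 V; P = V·I = 2.299 × 0.06438 = 0.1480 W.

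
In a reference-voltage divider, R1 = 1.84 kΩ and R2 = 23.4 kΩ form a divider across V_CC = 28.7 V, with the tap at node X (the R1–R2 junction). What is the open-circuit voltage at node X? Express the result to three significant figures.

V_th ≈ 26.6 V

Open-circuit (no load on X): V_th = V_CC · R2/(R1 + R2) = 28.7 × 23.4/(1.840 + 23.4) = 26.61 V.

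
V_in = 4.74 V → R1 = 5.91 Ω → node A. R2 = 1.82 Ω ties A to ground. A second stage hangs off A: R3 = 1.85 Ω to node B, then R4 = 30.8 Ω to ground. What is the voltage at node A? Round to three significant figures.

Node A sees R2 in parallel with the series input of stage 2, R3 + R4 = 32.65 Ω.
Effective lower resistance at A: R2 ‖ 32.65 = 1.724 Ω.
V_A = 4.74 × 1.724/(5.91 + 1.724) = 1.070 V.

V_A ≈ 1.07 V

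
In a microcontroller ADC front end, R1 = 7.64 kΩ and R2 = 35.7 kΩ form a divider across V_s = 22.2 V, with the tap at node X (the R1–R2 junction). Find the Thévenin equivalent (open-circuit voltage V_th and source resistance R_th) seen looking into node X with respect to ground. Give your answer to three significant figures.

Open-circuit (no load on X): V_th = V_s · R2/(R1 + R2) = 22.2 × 35.7/(7.640 + 35.7) = 18.29 V.
Zeroing V_s shorts the top of R1 to ground, so R_th = R1 ‖ R2 = 6.293 kΩ.

V_th ≈ 18.3 V, R_th ≈ 6.29 kΩ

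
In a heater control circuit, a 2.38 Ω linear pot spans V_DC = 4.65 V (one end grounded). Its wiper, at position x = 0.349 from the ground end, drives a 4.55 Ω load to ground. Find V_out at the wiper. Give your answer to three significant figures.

Split the track: R_lower = x·R_p = 0.8306 Ω, R_upper = (1−x)·R_p = 1.549 Ω.
(x·R_p) ‖ R_L = 0.7024 Ω.
V_out = 4.65 × 0.7024/(1.549 + 0.7024) = 1.450 V.

V_out ≈ 1.45 V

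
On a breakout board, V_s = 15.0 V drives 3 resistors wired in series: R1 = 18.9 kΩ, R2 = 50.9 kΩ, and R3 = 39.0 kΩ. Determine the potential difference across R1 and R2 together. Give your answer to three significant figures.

V ≈ 9.62 V

ΣR = 18.9 + 50.9 + 39.0 = 108.8 kΩ.
R_{R1..R2} = 18.9 + 50.9 = 69.80 kΩ.
V = V_s · R/ΣR = 15.0 × 0.6415 = 9.623 V.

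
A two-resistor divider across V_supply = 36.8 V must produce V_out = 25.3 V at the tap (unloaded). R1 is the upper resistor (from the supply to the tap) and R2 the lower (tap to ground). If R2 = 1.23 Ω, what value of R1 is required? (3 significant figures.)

R1 ≈ 0.559 Ω

Required fraction k = V_out/V_supply = 0.6875.
R1 = R2·(1/k − 1) = 1.23 × 0.4545 = 0.5591 Ω.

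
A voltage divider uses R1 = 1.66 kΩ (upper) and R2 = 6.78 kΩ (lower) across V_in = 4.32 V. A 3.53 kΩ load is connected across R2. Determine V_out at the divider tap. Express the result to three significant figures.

V_out ≈ 2.52 V

First combine the lower leg with the load: R2 ‖ R_L = 2.321 kΩ.
Now apply the divider: V_out = 4.32 × 0.5831 = 2.519 V.
(Unloaded it would be 3.47 V; the load pulls it down.)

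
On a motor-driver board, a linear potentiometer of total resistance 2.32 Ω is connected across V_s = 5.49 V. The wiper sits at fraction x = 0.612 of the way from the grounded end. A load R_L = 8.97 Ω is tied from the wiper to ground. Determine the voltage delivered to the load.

V_out ≈ 3.17 V

Lower segment x·R_p = 1.420 Ω; upper segment (1−x)·R_p = 0.9002 Ω.
(x·R_p) ‖ R_L = 1.226 Ω.
V_out = 5.49 × 1.226/(0.9002 + 1.226) = 3.165 V.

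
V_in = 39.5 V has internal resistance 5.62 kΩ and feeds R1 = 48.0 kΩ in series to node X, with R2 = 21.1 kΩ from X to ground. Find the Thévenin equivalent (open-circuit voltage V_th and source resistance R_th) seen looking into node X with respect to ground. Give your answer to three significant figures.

V_th ≈ 11.2 V, R_th ≈ 15.1 kΩ

R1' = 5.62 + 48.0 = 53.62 kΩ (source resistance + R1).
V_th is the unloaded tap voltage: V_in · R2/(R1'+R2) = 39.5 × 0.2824 = 11.15 V.
Looking into X with the source shorted: R_th = R1'·R2/(R1'+R2) = 53.62 × 21.1/74.72 = 15.14 kΩ.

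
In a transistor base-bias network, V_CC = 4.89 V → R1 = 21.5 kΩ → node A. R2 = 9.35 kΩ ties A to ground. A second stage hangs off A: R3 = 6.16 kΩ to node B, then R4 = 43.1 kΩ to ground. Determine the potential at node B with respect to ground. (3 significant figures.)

Looking into the second stage from A: R3 + R4 = 49.26 kΩ appears in parallel with R2.
Effective lower resistance at A: R2 ‖ 49.26 = 7.858 kΩ.
So V_A = 4.89 × 0.2677 = 1.309 V.
Stage 2 is unloaded, so V_B = V_A · R4/(R3+R4) = 1.309 × 43.1/49.26 = 1.145 V.

V_B ≈ 1.15 V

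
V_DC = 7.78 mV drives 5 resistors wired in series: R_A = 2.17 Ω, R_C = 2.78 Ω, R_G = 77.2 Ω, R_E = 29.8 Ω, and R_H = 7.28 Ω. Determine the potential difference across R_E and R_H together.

Total series resistance ΣR = 2.17 + 2.78 + 77.2 + 29.8 + 7.28 = 119.2 Ω.
R_{R_E..R_H} = 29.8 + 7.28 = 37.08 Ω.
By the voltage-divider rule, V = 7.78 × 37.08/119.2 = 2.420 mV.

V ≈ 2.42 mV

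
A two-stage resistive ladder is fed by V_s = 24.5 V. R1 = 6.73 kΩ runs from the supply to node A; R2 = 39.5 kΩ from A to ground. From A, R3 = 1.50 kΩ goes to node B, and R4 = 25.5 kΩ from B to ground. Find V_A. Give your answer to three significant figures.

V_A ≈ 17.3 V

The second stage (R3 + R4 = 27.00 kΩ) loads node A in parallel with R2.
R2 ‖ (R3+R4) = 16.04 kΩ.
V_A = 24.5 × 16.04/(6.73 + 16.04) = 17.26 V.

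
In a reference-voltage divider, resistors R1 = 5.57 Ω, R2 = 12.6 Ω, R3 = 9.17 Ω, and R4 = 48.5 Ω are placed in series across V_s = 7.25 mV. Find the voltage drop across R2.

V ≈ 1.20 mV

Total series resistance ΣR = 5.57 + 12.6 + 9.17 + 48.5 = 75.84 Ω.
V = V_s · R/ΣR = 7.25 × 0.1661 = 1.205 mV.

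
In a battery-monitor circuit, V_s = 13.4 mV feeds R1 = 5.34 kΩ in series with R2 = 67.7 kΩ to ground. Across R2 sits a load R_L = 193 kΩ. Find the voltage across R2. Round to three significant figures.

First combine the lower leg with the load: R2 ‖ R_L = 50.12 kΩ.
Then V_out = V_s · R2'/(R1 + R2') = 13.4 × 50.12/55.46 = 12.11 mV.

V_out ≈ 12.1 mV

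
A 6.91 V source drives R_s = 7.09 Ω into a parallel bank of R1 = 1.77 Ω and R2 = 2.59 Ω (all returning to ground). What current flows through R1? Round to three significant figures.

Parallel bank: R_p = 1/(1/1.77 + 1/2.59) = 1.051 Ω.
V_A by voltage divider: V_A = 6.91 × 1.051/(7.09 + 1.051) = 0.8924 V.
Branch current I = V_A/R1 = 0.8924/1.77 = 0.5042 A.

I ≈ 0.504 A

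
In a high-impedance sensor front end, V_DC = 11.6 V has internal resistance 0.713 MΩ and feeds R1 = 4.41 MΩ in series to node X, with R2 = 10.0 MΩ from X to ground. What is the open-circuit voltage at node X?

R1' = 0.713 + 4.41 = 5.123 MΩ (source resistance + R1).
V_th is the unloaded tap voltage: V_DC · R2/(R1'+R2) = 11.6 × 0.6612 = 7.670 V.

V_th ≈ 7.67 V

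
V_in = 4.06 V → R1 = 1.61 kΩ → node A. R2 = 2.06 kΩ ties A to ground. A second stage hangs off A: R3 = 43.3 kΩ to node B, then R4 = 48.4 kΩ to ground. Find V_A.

V_A ≈ 2.26 V

The second stage (R3 + R4 = 91.70 kΩ) loads node A in parallel with R2.
R2 ‖ (R3+R4) = 2.015 kΩ.
First divider: V_A = V_in · 2.015/(1.61 + 2.015) = 2.257 V.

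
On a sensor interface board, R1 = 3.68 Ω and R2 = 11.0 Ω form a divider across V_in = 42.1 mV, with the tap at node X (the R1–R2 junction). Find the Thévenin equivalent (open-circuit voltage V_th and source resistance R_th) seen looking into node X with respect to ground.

V_th is the unloaded tap voltage: V_in · R2/(R1+R2) = 42.1 × 0.7493 = 31.55 mV.
Zeroing V_in shorts the top of R1 to ground, so R_th = R1 ‖ R2 = 2.757 Ω.

V_th ≈ 31.5 mV, R_th ≈ 2.76 Ω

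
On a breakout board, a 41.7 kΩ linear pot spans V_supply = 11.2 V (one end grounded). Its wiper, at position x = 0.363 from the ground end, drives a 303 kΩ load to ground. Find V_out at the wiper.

V_out ≈ 3.94 V

Split the track: R_lower = x·R_p = 15.14 kΩ, R_upper = (1−x)·R_p = 26.56 kΩ.
R_L loads the lower segment: effective lower R = 14.42 kΩ.
Then V_out = V_supply · 14.42/(26.56 + 14.42) = 3.940 V.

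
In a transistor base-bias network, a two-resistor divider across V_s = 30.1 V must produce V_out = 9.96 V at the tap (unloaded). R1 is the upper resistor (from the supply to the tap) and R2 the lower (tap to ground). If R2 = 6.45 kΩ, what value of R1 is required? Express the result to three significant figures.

V_out/V_s = R2/(R1+R2) = 0.3309.
R1 = R2·(1/k − 1) = 6.45 × 2.022 = 13.04 kΩ.

R1 ≈ 13.0 kΩ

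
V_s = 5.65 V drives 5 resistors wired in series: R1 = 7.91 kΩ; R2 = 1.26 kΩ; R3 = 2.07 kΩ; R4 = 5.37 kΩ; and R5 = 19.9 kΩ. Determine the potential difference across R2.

V ≈ 0.195 V

Series total: ΣR = 7.91 + 1.26 + 2.07 + 5.37 + 19.9 = 36.51 kΩ.
Voltage divider: V = V_s · (1.260 / 36.51) = 5.65 × 0.03451 = 0.1950 V.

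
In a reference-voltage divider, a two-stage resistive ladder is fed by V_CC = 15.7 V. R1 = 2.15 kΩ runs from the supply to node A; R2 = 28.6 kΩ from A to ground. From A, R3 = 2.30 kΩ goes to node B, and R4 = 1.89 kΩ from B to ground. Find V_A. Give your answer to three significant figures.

Looking into the second stage from A: R3 + R4 = 4.190 kΩ appears in parallel with R2.
R2 ‖ (R3+R4) = 3.655 kΩ.
V_A = 15.7 × 3.655/(2.15 + 3.655) = 9.885 V.

V_A ≈ 9.88 V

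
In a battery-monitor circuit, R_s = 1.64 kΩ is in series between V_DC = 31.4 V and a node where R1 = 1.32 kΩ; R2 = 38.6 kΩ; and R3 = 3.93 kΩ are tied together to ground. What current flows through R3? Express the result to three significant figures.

I ≈ 2.96 mA

Parallel bank: R_p = 1/(1/1.32 + 1/38.6 + 1/3.93) = 0.9635 kΩ.
V_A by voltage divider: V_A = 31.4 × 0.9635/(1.64 + 0.9635) = 11.62 V.
Branch current I = V_A/R3 = 11.62/3.93 = 2.957 mA.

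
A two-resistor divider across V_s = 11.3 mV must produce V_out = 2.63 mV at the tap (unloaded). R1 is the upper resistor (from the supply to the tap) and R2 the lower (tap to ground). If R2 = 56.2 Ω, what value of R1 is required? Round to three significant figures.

R1 ≈ 185 Ω

Required fraction k = V_out/V_s = 0.2327.
R1 = R2·(1/k − 1) = 56.2 × 3.297 = 185.3 Ω.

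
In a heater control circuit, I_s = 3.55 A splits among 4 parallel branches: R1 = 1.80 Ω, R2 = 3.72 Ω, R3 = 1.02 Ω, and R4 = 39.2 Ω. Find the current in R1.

I ≈ 1.08 A

Conductances: ΣG = 1/1.80 + 1/3.72 + 1/1.02 + 1/39.2 = 1.830 (1/Ω).
R1 takes the fraction G_k/ΣG = 0.5556/1.830 = 0.3035, so I = 3.55 × 0.3035 = 1.078 A.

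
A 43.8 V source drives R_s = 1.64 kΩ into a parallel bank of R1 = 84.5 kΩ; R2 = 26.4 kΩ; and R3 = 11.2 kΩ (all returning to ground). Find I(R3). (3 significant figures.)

I ≈ 3.18 mA

Combine the parallel branches: R_p = (1/84.5 + 1/26.4 + 1/11.2)⁻¹ = 7.194 kΩ.
Node voltage V_A = V_supply · R_p/(R_s + R_p) = 43.8 × 0.8144 = 35.67 V.
Branch current I = V_A/R3 = 35.67/11.2 = 3.185 mA.
(Equivalently: I_total = 4.958 mA, then current-divider fraction G_k/ΣG = 0.6423.)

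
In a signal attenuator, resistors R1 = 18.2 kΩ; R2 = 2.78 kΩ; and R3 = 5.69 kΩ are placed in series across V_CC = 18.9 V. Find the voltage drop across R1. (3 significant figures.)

ΣR = 18.2 + 2.78 + 5.69 = 26.67 kΩ.
Voltage divider: V = V_CC · (18.20 / 26.67) = 18.9 × 0.6824 = 12.90 V.

V ≈ 12.9 V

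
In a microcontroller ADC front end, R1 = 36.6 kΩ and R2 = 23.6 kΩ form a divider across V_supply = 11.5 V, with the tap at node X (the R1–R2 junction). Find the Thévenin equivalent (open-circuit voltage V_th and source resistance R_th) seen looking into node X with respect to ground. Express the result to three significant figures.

V_th ≈ 4.51 V, R_th ≈ 14.3 kΩ

With X open, the divider is unloaded: V_th = 11.5 × 23.6/60.20 = 4.508 V.
With V_supply suppressed (replaced by a short), R_th = R1 ‖ R2 = (36.60 × 23.6)/(36.60 + 23.6) = 14.35 kΩ.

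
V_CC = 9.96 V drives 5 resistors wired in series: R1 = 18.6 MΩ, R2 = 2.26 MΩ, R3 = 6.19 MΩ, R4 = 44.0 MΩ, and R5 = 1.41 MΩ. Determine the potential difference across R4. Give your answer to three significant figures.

V ≈ 6.05 V

ΣR = 18.6 + 2.26 + 6.19 + 44.0 + 1.41 = 72.46 MΩ.
V = V_CC · R/ΣR = 9.96 × 0.6072 = 6.048 V.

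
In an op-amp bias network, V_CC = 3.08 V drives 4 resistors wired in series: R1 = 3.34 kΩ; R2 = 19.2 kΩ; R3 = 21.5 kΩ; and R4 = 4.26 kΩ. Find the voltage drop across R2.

ΣR = 3.34 + 19.2 + 21.5 + 4.26 = 48.30 kΩ.
Voltage divider: V = V_CC · (19.20 / 48.30) = 3.08 × 0.3975 = 1.224 V.

V ≈ 1.22 V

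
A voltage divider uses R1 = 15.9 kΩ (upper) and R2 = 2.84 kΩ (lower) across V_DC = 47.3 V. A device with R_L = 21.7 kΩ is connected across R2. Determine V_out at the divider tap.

The load sits in parallel with R2, giving an effective lower resistance R2' = R2·R_L/(R2+R_L) = 2.511 kΩ.
Then V_out = V_DC · R2'/(R1 + R2') = 47.3 × 2.511/18.41 = 6.452 V.
(Unloaded it would be 7.17 V; the load pulls it down.)

V_out ≈ 6.45 V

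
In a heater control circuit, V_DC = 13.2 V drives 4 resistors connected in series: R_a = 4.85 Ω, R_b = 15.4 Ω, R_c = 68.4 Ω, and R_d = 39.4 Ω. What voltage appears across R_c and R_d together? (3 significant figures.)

ΣR = 4.85 + 15.4 + 68.4 + 39.4 = 128.1 Ω.
R_{R_c..R_d} = 68.4 + 39.4 = 107.8 Ω.
V = V_DC · R/ΣR = 13.2 × 0.8419 = 11.11 V.

V ≈ 11.1 V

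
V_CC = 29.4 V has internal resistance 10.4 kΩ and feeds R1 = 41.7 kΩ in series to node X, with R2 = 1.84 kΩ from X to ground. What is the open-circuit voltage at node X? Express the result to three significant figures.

V_th ≈ 1.00 V

R1' = 10.4 + 41.7 = 52.10 kΩ (source resistance + R1).
Open-circuit (no load on X): V_th = V_CC · R2/(R1' + R2) = 29.4 × 1.84/(52.10 + 1.84) = 1.003 V.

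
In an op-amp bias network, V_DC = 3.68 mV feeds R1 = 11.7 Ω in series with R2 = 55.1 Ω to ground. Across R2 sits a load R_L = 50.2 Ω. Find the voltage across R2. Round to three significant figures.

V_out ≈ 2.55 mV

First combine the lower leg with the load: R2 ‖ R_L = 26.27 Ω.
Then V_out = V_DC · R2'/(R1 + R2') = 3.68 × 26.27/37.97 = 2.546 mV.
(Unloaded it would be 3.04 mV; the load pulls it down.)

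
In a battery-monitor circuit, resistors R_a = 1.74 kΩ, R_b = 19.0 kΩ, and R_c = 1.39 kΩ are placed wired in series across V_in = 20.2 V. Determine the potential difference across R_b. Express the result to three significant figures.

Series total: ΣR = 1.74 + 19.0 + 1.39 = 22.13 kΩ.
V = V_in · R/ΣR = 20.2 × 0.8586 = 17.34 V.

V ≈ 17.3 V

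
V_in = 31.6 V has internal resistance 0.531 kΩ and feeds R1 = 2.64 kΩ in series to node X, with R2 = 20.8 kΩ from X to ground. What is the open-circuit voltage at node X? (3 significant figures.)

V_th ≈ 27.4 V

R1' = 0.531 + 2.64 = 3.171 kΩ (source resistance + R1).
With X open, the divider is unloaded: V_th = 31.6 × 20.8/23.97 = 27.42 V.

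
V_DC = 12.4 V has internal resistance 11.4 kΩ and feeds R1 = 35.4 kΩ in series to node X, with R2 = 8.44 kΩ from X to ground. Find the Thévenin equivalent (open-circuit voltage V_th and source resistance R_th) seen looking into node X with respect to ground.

R1' = 11.4 + 35.4 = 46.80 kΩ (source resistance + R1).
V_th is the unloaded tap voltage: V_DC · R2/(R1'+R2) = 12.4 × 0.1528 = 1.895 V.
Zeroing V_DC shorts the top of R1' to ground, so R_th = R1' ‖ R2 = 7.150 kΩ.

V_th ≈ 1.89 V, R_th ≈ 7.15 kΩ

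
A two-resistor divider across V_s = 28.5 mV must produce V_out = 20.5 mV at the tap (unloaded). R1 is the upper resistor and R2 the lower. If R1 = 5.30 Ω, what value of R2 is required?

V_out/V_s = R2/(R1+R2) = 0.7193.
Rearranging, R2 = R1·k/(1−k) = 5.30 × 2.562 = 13.58 Ω.

R2 ≈ 13.6 Ω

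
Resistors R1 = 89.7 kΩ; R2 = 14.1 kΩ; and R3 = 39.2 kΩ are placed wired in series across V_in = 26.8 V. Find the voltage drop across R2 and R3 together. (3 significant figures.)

Total series resistance ΣR = 89.7 + 14.1 + 39.2 = 143.0 kΩ.
R_{R2..R3} = 14.1 + 39.2 = 53.30 kΩ.
Voltage divider: V = V_in · (53.30 / 143.0) = 26.8 × 0.3727 = 9.989 V.

V ≈ 9.99 V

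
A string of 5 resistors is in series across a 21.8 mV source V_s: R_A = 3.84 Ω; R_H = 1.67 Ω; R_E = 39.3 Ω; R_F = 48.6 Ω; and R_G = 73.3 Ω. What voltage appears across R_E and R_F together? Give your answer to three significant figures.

ΣR = 3.84 + 1.67 + 39.3 + 48.6 + 73.3 = 166.7 Ω.
R_{R_E..R_F} = 39.3 + 48.6 = 87.90 Ω.
Voltage divider: V = V_s · (87.90 / 166.7) = 21.8 × 0.5273 = 11.49 mV.

V ≈ 11.5 mV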